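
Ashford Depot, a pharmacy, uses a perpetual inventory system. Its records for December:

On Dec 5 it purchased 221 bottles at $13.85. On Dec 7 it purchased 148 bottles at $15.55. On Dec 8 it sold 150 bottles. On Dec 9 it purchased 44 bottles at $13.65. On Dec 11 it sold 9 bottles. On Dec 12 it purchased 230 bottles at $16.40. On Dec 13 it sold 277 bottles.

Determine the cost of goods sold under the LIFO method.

COGS = $6,867.90

Dec 8, 150 sold [LIFO — newest first]: 148 @ $15.55 + 2 @ $13.85 = $2,329.10
Dec 11, 9 sold [LIFO — newest first]: 9 @ $13.65 = $122.85
Dec 13, 277 sold [LIFO — newest first]: 230 @ $16.40 + 35 @ $13.65 + 12 @ $13.85 = $4,415.95
Total COGS = $2,329.10 + $122.85 + $4,415.95 = $6,867.90
Ending inventory: 207 @ $13.85 = $2,866.95
Check: goods available $9,734.85 = COGS $6,867.90 + ending $2,866.95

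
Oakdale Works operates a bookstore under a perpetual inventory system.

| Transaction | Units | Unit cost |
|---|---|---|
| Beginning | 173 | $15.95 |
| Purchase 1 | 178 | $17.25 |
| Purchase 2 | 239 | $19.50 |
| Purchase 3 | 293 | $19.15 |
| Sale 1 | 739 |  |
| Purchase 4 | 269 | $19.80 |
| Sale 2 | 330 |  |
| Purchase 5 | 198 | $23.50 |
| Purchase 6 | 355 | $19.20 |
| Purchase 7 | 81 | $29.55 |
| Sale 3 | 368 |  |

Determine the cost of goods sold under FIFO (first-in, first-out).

Sale 1 (739) [FIFO — oldest first]: 173 @ $15.95 + 178 @ $17.25 + 239 @ $19.50 + 149 @ $19.15 = $13,343.70
Sale 2 (330) [FIFO — oldest first]: 144 @ $19.15 + 186 @ $19.80 = $6,440.40
Sale 3 (368) [FIFO — oldest first]: 83 @ $19.80 + 198 @ $23.50 + 87 @ $19.20 = $7,966.80
Total COGS = $13,343.70 + $6,440.40 + $7,966.80 = $27,750.90
Ending inventory: 268 @ $19.20 + 81 @ $29.55 = $7,539.15
Check: goods available $35,290.05 = COGS $27,750.90 + ending $7,539.15

COGS = $27,750.90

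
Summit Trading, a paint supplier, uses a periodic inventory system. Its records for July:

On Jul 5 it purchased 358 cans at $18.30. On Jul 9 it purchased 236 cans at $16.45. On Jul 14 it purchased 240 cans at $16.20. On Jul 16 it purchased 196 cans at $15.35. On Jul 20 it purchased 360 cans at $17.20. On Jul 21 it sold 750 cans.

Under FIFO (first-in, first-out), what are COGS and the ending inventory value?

Jul 21, 750 sold [FIFO — oldest first]: 358 @ $18.30 + 236 @ $16.45 + 156 @ $16.20 = $12,960.80
Ending inventory: 84 @ $16.20 + 196 @ $15.35 + 360 @ $17.20 = $10,561.40

COGS = $12,960.80; ending inventory = $10,561.40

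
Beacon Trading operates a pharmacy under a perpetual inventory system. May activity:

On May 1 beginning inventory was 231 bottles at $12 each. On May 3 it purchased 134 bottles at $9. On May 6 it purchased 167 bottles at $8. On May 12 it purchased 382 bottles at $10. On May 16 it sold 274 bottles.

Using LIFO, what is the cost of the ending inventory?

May 16, 274 sold [LIFO — newest first]: 274 @ $10 = $2,740
Ending inventory: 231 @ $12 + 134 @ $9 + 167 @ $8 + 108 @ $10 = $6,394
Check: goods available $9,134 = COGS $2,740 + ending $6,394

Ending inventory = $6,394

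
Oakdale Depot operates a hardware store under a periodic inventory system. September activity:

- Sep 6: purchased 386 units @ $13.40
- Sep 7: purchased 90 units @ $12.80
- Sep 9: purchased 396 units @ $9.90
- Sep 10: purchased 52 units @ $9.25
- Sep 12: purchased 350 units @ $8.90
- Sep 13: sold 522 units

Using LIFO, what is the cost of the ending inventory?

Ending inventory = $9,056.80

Sep 13, 522 sold [LIFO — newest first]: 350 @ $8.90 + 52 @ $9.25 + 120 @ $9.90 = $4,784.00
Ending inventory: 386 @ $13.40 + 90 @ $12.80 + 276 @ $9.90 = $9,056.80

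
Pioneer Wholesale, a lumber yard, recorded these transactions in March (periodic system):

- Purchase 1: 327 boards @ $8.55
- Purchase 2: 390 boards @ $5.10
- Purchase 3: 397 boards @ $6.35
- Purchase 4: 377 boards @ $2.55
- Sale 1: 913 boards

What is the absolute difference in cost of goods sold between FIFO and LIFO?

FIFO COGS: 327 @ $8.55 + 390 @ $5.10 + 196 @ $6.35 = $6,029.45
LIFO COGS: 377 @ $2.55 + 397 @ $6.35 + 139 @ $5.10 = $4,191.20
Difference = |$6,029.45 − $4,191.20| = $1,838.25

$1,838.25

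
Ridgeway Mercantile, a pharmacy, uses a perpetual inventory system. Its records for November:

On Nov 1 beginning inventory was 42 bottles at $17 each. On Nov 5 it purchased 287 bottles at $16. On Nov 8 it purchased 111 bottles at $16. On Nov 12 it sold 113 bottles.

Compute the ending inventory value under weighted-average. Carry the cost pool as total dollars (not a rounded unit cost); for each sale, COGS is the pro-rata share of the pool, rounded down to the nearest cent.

After Nov 1: 42 on hand, pool $714.00 (≈ $17.0000 each)
After Nov 5: 329 on hand, pool $5,306.00 (≈ $16.1277 each)
After Nov 8: 440 on hand, pool $7,082.00 (≈ $16.0955 each)
Nov 12, sell 113: 113/440 × $7,082.00 → $1,818.78
Ending inventory (cost pool remaining) = $5,263.22

Ending inventory = $5,263.22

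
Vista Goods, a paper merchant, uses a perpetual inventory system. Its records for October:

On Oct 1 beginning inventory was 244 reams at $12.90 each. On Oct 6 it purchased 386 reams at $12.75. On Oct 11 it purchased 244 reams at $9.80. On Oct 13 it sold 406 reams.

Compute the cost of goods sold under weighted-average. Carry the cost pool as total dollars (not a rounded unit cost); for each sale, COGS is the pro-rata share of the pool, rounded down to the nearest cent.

After Oct 1: 244 on hand, pool $3,147.60 (≈ $12.9000 each)
After Oct 6: 630 on hand, pool $8,069.10 (≈ $12.8081 each)
After Oct 11: 874 on hand, pool $10,460.30 (≈ $11.9683 each)
Oct 13, sell 406: 406/874 × $10,460.30 → $4,859.13
Ending inventory (cost pool remaining) = $5,601.17

COGS = $4,859.13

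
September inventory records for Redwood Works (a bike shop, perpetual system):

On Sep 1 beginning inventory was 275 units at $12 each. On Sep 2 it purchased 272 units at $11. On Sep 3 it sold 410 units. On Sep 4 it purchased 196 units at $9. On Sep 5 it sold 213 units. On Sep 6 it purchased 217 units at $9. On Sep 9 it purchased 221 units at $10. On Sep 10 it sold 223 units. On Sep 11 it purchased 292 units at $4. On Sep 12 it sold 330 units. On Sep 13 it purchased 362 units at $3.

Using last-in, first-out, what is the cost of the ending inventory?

Sep 3, 410 sold [LIFO — newest first]: 272 @ $11 + 138 @ $12 = $4,648
Sep 5, 213 sold [LIFO — newest first]: 196 @ $9 + 17 @ $12 = $1,968
Sep 10, 223 sold [LIFO — newest first]: 221 @ $10 + 2 @ $9 = $2,228
Sep 12, 330 sold [LIFO — newest first]: 292 @ $4 + 38 @ $9 = $1,510
Total COGS = $4,648 + $1,968 + $2,228 + $1,510 = $10,354
Ending inventory: 120 @ $12 + 177 @ $9 + 362 @ $3 = $4,119

Ending inventory = $4,119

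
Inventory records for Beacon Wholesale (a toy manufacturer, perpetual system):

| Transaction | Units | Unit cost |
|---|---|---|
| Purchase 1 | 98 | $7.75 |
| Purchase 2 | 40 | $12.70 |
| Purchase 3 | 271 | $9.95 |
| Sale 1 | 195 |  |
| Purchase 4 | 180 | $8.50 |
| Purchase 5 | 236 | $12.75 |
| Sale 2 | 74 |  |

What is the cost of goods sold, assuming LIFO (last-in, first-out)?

Sale 1 (195) [LIFO — newest first]: 195 @ $9.95 = $1,940.25
Sale 2 (74) [LIFO — newest first]: 74 @ $12.75 = $943.50
Total COGS = $1,940.25 + $943.50 = $2,883.75
Ending inventory: 98 @ $7.75 + 40 @ $12.70 + 76 @ $9.95 + 180 @ $8.50 + 162 @ $12.75 = $5,619.20

COGS = $2,883.75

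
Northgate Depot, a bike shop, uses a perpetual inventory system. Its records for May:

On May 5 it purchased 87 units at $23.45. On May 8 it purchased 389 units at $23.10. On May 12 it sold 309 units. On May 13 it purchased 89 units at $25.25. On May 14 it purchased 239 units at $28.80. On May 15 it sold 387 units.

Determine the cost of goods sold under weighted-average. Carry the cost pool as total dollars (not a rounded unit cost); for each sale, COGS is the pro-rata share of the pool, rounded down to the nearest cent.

After May 5: 87 on hand, pool $2,040.15 (≈ $23.4500 each)
After May 8: 476 on hand, pool $11,026.05 (≈ $23.1640 each)
May 12, sell 309: 309/476 × $11,026.05 → $7,157.66
After May 13: 256 on hand, pool $6,115.64 (≈ $23.8892 each)
After May 14: 495 on hand, pool $12,998.84 (≈ $26.2603 each)
May 15, sell 387: 387/495 × $12,998.84 → $10,162.72
Total COGS = $7,157.66 + $10,162.72 = $17,320.38
Ending inventory (cost pool remaining) = $2,836.12

COGS = $17,320.38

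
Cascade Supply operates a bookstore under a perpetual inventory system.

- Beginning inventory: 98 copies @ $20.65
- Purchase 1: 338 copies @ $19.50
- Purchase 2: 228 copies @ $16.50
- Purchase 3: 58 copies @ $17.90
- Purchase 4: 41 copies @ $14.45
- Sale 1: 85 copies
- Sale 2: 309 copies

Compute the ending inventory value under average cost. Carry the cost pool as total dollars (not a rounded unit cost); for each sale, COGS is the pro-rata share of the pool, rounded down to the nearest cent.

After Beginning: 98 on hand, pool $2,023.70 (≈ $20.6500 each)
After Purchase 1: 436 on hand, pool $8,614.70 (≈ $19.7585 each)
After Purchase 2: 664 on hand, pool $12,376.70 (≈ $18.6396 each)
After Purchase 3: 722 on hand, pool $13,414.90 (≈ $18.5802 each)
After Purchase 4: 763 on hand, pool $14,007.35 (≈ $18.3583 each)
Sale 1, sell 85: 85/763 × $14,007.35 → $1,560.45
Sale 2, sell 309: 309/678 × $12,446.90 → $5,672.70
Total COGS = $1,560.45 + $5,672.70 = $7,233.15
Ending inventory (cost pool remaining) = $6,774.20

Ending inventory = $6,774.20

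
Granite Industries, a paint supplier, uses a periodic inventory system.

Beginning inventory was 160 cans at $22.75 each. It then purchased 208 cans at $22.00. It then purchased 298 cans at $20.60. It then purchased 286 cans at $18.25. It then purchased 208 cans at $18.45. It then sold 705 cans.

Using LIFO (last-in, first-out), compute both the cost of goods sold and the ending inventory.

Sale 1 (705) [LIFO — newest first]: 208 @ $18.45 + 286 @ $18.25 + 211 @ $20.60 = $13,403.70
Ending inventory: 160 @ $22.75 + 208 @ $22.00 + 87 @ $20.60 = $10,008.20

COGS = $13,403.70; ending inventory = $10,008.20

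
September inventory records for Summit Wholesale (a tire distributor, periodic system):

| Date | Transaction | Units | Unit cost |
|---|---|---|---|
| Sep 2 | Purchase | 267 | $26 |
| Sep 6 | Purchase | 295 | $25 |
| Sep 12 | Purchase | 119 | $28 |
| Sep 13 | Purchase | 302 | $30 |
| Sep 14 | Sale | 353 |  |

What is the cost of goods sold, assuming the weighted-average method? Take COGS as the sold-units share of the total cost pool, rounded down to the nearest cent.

COGS = $9,591.32

Sep 14, sell 353: 353/983 × $26,709.00 → $9,591.32
Ending inventory (cost pool remaining) = $17,117.68
Check: goods available $26,709.00 = COGS $9,591.32 + ending $17,117.68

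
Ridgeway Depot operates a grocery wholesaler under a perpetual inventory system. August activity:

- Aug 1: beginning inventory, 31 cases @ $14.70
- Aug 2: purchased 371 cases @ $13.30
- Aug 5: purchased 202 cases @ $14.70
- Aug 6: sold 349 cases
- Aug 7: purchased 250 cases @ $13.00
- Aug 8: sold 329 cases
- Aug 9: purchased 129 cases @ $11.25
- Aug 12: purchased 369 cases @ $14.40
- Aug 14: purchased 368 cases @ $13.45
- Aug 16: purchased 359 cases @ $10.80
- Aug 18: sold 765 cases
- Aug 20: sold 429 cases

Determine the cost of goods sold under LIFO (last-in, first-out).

COGS = $24,468.10

Aug 6, 349 sold [LIFO — newest first]: 202 @ $14.70 + 147 @ $13.30 = $4,924.50
Aug 8, 329 sold [LIFO — newest first]: 250 @ $13.00 + 79 @ $13.30 = $4,300.70
Aug 18, 765 sold [LIFO — newest first]: 359 @ $10.80 + 368 @ $13.45 + 38 @ $14.40 = $9,374.00
Aug 20, 429 sold [LIFO — newest first]: 331 @ $14.40 + 98 @ $11.25 = $5,868.90
Total COGS = $4,924.50 + $4,300.70 + $9,374.00 + $5,868.90 = $24,468.10
Ending inventory: 31 @ $14.70 + 145 @ $13.30 + 31 @ $11.25 = $2,732.95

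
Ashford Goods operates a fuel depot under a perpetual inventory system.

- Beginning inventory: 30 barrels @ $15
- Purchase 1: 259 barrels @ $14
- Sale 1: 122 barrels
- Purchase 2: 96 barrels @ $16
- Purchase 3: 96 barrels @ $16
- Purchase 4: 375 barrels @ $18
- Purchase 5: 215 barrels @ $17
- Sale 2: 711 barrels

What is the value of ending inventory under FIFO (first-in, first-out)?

Sale 1 (122) [FIFO — oldest first]: 30 @ $15 + 92 @ $14 = $1,738
Sale 2 (711) [FIFO — oldest first]: 167 @ $14 + 96 @ $16 + 96 @ $16 + 352 @ $18 = $11,746
Total COGS = $1,738 + $11,746 = $13,484
Ending inventory: 23 @ $18 + 215 @ $17 = $4,069

Ending inventory = $4,069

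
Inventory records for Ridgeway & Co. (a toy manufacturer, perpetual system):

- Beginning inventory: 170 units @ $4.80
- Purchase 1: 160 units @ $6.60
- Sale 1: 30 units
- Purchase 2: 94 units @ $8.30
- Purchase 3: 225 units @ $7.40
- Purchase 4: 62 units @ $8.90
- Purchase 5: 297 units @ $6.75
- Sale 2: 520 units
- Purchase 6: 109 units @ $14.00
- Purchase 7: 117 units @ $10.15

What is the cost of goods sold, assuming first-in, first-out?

Sale 1 (30) [FIFO — oldest first]: 30 @ $4.80 = $144.00
Sale 2 (520) [FIFO — oldest first]: 140 @ $4.80 + 160 @ $6.60 + 94 @ $8.30 + 126 @ $7.40 = $3,440.60
Total COGS = $144.00 + $3,440.60 = $3,584.60
Ending inventory: 99 @ $7.40 + 62 @ $8.90 + 297 @ $6.75 + 109 @ $14.00 + 117 @ $10.15 = $6,002.70
Check: goods available $9,587.30 = COGS $3,584.60 + ending $6,002.70

COGS = $3,584.60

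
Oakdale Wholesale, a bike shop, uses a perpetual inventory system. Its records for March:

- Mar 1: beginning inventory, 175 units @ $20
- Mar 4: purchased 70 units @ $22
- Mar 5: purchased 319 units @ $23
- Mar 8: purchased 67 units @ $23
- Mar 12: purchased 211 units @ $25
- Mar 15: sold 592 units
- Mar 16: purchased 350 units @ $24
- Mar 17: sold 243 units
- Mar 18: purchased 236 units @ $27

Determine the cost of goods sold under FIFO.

COGS = $19,018

Mar 15, 592 sold [FIFO — oldest first]: 175 @ $20 + 70 @ $22 + 319 @ $23 + 28 @ $23 = $13,021
Mar 17, 243 sold [FIFO — oldest first]: 39 @ $23 + 204 @ $25 = $5,997
Total COGS = $13,021 + $5,997 = $19,018
Ending inventory: 7 @ $25 + 350 @ $24 + 236 @ $27 = $14,947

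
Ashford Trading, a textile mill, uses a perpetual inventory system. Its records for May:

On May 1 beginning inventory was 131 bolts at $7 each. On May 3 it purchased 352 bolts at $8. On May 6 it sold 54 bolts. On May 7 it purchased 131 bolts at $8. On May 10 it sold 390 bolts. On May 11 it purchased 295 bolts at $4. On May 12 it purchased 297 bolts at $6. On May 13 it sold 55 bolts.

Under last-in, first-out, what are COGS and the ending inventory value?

COGS = $3,882; ending inventory = $3,861

May 6, 54 sold [LIFO — newest first]: 54 @ $8 = $432
May 10, 390 sold [LIFO — newest first]: 131 @ $8 + 259 @ $8 = $3,120
May 13, 55 sold [LIFO — newest first]: 55 @ $6 = $330
Total COGS = $432 + $3,120 + $330 = $3,882
Ending inventory: 131 @ $7 + 39 @ $8 + 295 @ $4 + 242 @ $6 = $3,861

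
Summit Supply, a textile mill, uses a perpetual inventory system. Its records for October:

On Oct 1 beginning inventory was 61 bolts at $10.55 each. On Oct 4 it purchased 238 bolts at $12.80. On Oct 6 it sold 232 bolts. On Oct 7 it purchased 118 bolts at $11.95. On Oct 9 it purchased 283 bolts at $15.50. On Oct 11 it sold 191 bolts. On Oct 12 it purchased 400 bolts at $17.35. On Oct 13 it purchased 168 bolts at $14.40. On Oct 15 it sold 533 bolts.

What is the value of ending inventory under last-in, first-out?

Ending inventory = $4,163.70

Oct 6, 232 sold [LIFO — newest first]: 232 @ $12.80 = $2,969.60
Oct 11, 191 sold [LIFO — newest first]: 191 @ $15.50 = $2,960.50
Oct 15, 533 sold [LIFO — newest first]: 168 @ $14.40 + 365 @ $17.35 = $8,751.95
Total COGS = $2,969.60 + $2,960.50 + $8,751.95 = $14,682.05
Ending inventory: 61 @ $10.55 + 6 @ $12.80 + 118 @ $11.95 + 92 @ $15.50 + 35 @ $17.35 = $4,163.70
Check: goods available $18,845.75 = COGS $14,682.05 + ending $4,163.70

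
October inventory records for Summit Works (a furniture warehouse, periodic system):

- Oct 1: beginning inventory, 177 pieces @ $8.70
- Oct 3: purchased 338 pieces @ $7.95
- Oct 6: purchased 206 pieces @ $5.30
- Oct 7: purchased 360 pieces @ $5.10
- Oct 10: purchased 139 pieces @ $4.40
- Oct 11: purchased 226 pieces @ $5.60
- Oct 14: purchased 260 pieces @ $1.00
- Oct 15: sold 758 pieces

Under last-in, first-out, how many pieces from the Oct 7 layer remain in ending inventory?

227

Oct 15, 758 sold [LIFO — newest first]: 260 @ $1.00 + 226 @ $5.60 + 139 @ $4.40 + 133 @ $5.10 = $2,815.50
Ending inventory: 177 @ $8.70 + 338 @ $7.95 + 206 @ $5.30 + 227 @ $5.10 = $6,476.50
Check: goods available $9,292.00 = COGS $2,815.50 + ending $6,476.50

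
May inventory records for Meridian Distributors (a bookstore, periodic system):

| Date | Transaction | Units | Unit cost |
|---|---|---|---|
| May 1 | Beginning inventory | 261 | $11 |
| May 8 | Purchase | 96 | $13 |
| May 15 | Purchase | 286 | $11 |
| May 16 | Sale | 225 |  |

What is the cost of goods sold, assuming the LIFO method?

May 16, 225 sold [LIFO — newest first]: 225 @ $11 = $2,475
Ending inventory: 261 @ $11 + 96 @ $13 + 61 @ $11 = $4,790
Check: goods available $7,265 = COGS $2,475 + ending $4,790

COGS = $2,475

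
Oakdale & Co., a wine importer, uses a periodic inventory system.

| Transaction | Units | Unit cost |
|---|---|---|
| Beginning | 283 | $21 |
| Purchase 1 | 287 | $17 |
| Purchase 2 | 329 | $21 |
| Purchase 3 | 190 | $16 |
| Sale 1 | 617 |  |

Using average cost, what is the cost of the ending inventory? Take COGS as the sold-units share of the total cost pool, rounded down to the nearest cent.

Ending inventory = $9,002.68

Sale 1, sell 617: 617/1089 × $20,771.00 → $11,768.32
Ending inventory (cost pool remaining) = $9,002.68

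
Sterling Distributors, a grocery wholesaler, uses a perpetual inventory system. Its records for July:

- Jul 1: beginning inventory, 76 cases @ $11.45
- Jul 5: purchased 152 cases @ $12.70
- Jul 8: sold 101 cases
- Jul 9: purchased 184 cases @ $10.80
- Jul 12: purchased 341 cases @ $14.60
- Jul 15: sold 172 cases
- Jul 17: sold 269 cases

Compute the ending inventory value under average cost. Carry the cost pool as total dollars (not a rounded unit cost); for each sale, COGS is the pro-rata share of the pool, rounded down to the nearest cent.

After Jul 1: 76 on hand, pool $870.20 (≈ $11.4500 each)
After Jul 5: 228 on hand, pool $2,800.60 (≈ $12.2833 each)
Jul 8, sell 101: 101/228 × $2,800.60 → $1,240.61
After Jul 9: 311 on hand, pool $3,547.19 (≈ $11.4058 each)
After Jul 12: 652 on hand, pool $8,525.79 (≈ $13.0764 each)
Jul 15, sell 172: 172/652 × $8,525.79 → $2,249.13
Jul 17, sell 269: 269/480 × $6,276.66 → $3,517.54
Total COGS = $1,240.61 + $2,249.13 + $3,517.54 = $7,007.28
Ending inventory (cost pool remaining) = $2,759.12

Ending inventory = $2,759.12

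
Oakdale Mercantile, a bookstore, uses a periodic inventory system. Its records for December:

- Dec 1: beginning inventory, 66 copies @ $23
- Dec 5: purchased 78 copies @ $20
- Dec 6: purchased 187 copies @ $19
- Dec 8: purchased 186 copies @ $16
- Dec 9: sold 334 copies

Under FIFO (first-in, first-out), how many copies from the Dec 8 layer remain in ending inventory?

183

Dec 9, 334 sold [FIFO — oldest first]: 66 @ $23 + 78 @ $20 + 187 @ $19 + 3 @ $16 = $6,679
Ending inventory: 183 @ $16 = $2,928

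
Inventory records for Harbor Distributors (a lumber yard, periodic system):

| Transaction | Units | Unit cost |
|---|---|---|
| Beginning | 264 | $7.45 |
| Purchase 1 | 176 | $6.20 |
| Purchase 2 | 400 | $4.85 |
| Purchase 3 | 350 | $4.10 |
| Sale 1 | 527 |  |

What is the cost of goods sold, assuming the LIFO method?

COGS = $2,293.45

Sale 1 (527) [LIFO — newest first]: 350 @ $4.10 + 177 @ $4.85 = $2,293.45
Ending inventory: 264 @ $7.45 + 176 @ $6.20 + 223 @ $4.85 = $4,139.55
Check: goods available $6,433.00 = COGS $2,293.45 + ending $4,139.55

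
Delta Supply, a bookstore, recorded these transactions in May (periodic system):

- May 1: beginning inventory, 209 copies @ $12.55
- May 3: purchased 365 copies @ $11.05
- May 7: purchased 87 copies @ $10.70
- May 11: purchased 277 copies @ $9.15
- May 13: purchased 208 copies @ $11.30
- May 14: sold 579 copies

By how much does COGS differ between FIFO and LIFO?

$816.50

FIFO COGS: 209 @ $12.55 + 365 @ $11.05 + 5 @ $10.70 = $6,709.70
LIFO COGS: 208 @ $11.30 + 277 @ $9.15 + 87 @ $10.70 + 7 @ $11.05 = $5,893.20
Difference = |$6,709.70 − $5,893.20| = $816.50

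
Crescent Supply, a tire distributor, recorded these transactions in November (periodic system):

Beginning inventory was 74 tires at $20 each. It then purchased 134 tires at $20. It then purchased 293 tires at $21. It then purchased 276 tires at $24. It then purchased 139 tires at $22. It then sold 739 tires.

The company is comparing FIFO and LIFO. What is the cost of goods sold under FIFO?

COGS = $16,025

FIFO COGS: 74 @ $20 + 134 @ $20 + 293 @ $21 + 238 @ $24 = $16,025
LIFO COGS: 139 @ $22 + 276 @ $24 + 293 @ $21 + 31 @ $20 = $16,455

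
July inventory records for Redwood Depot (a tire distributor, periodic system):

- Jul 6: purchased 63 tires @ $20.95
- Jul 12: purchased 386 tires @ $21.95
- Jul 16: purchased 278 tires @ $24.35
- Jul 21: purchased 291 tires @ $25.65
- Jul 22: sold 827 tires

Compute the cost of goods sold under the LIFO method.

COGS = $19,896.55

Jul 22, 827 sold [LIFO — newest first]: 291 @ $25.65 + 278 @ $24.35 + 258 @ $21.95 = $19,896.55
Ending inventory: 63 @ $20.95 + 128 @ $21.95 = $4,129.45
Check: goods available $24,026.00 = COGS $19,896.55 + ending $4,129.45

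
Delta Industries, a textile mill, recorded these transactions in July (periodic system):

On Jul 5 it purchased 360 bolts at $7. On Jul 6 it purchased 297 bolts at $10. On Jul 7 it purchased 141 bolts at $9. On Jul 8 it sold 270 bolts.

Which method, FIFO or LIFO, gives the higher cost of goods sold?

LIFO

FIFO COGS: 270 @ $7 = $1,890
LIFO COGS: 141 @ $9 + 129 @ $10 = $2,559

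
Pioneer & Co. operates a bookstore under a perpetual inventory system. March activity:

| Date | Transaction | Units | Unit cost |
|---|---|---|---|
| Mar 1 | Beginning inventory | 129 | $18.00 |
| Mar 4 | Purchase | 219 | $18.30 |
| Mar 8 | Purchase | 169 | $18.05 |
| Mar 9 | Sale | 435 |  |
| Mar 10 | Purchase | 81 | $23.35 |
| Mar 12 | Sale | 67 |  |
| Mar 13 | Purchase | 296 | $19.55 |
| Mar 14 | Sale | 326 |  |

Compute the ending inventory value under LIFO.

Mar 9, 435 sold [LIFO — newest first]: 169 @ $18.05 + 219 @ $18.30 + 47 @ $18.00 = $7,904.15
Mar 12, 67 sold [LIFO — newest first]: 67 @ $23.35 = $1,564.45
Mar 14, 326 sold [LIFO — newest first]: 296 @ $19.55 + 14 @ $23.35 + 16 @ $18.00 = $6,401.70
Total COGS = $7,904.15 + $1,564.45 + $6,401.70 = $15,870.30
Ending inventory: 66 @ $18.00 = $1,188.00

Ending inventory = $1,188.00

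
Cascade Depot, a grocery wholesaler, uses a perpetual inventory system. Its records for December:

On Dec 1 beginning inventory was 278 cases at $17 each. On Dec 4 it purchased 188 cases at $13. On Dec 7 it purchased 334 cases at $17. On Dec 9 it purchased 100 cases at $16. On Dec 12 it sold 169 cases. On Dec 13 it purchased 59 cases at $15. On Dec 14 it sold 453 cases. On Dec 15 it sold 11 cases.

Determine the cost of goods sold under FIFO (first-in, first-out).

Dec 12, 169 sold [FIFO — oldest first]: 169 @ $17 = $2,873
Dec 14, 453 sold [FIFO — oldest first]: 109 @ $17 + 188 @ $13 + 156 @ $17 = $6,949
Dec 15, 11 sold [FIFO — oldest first]: 11 @ $17 = $187
Total COGS = $2,873 + $6,949 + $187 = $10,009
Ending inventory: 167 @ $17 + 100 @ $16 + 59 @ $15 = $5,324
Check: goods available $15,333 = COGS $10,009 + ending $5,324

COGS = $10,009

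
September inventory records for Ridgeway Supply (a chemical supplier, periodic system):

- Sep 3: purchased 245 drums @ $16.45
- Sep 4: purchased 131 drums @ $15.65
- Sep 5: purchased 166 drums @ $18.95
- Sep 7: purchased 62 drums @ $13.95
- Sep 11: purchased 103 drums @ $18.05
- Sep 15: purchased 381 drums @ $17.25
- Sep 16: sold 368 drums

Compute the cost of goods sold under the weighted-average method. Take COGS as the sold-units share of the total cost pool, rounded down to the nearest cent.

Sep 16, sell 368: 368/1088 × $18,522.40 → $6,264.92
Ending inventory (cost pool remaining) = $12,257.48

COGS = $6,264.92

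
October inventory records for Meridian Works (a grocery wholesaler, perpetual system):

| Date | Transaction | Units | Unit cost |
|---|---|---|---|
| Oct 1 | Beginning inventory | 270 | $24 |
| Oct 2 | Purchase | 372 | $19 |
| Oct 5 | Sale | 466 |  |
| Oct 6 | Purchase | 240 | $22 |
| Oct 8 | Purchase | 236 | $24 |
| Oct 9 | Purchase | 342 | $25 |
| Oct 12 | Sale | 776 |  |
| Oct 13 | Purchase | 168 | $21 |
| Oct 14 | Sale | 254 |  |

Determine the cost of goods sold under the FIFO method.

Oct 5, 466 sold [FIFO — oldest first]: 270 @ $24 + 196 @ $19 = $10,204
Oct 12, 776 sold [FIFO — oldest first]: 176 @ $19 + 240 @ $22 + 236 @ $24 + 124 @ $25 = $17,388
Oct 14, 254 sold [FIFO — oldest first]: 218 @ $25 + 36 @ $21 = $6,206
Total COGS = $10,204 + $17,388 + $6,206 = $33,798
Ending inventory: 132 @ $21 = $2,772

COGS = $33,798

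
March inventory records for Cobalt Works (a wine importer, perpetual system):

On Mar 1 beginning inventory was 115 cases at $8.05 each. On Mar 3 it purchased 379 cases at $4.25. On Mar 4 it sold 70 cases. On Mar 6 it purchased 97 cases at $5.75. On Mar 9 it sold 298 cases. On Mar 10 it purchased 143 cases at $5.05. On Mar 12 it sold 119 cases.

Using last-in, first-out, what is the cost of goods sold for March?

COGS = $2,310.45

Mar 4, 70 sold [LIFO — newest first]: 70 @ $4.25 = $297.50
Mar 9, 298 sold [LIFO — newest first]: 97 @ $5.75 + 201 @ $4.25 = $1,412.00
Mar 12, 119 sold [LIFO — newest first]: 119 @ $5.05 = $600.95
Total COGS = $297.50 + $1,412.00 + $600.95 = $2,310.45
Ending inventory: 115 @ $8.05 + 108 @ $4.25 + 24 @ $5.05 = $1,505.95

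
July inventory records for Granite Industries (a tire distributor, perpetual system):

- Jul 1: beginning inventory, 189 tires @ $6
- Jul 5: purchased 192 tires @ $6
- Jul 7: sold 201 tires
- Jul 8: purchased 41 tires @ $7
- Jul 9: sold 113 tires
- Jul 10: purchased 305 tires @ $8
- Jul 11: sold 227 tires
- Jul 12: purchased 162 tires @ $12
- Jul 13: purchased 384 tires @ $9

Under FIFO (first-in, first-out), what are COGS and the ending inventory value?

Jul 7, 201 sold [FIFO — oldest first]: 189 @ $6 + 12 @ $6 = $1,206
Jul 9, 113 sold [FIFO — oldest first]: 113 @ $6 = $678
Jul 11, 227 sold [FIFO — oldest first]: 67 @ $6 + 41 @ $7 + 119 @ $8 = $1,641
Total COGS = $1,206 + $678 + $1,641 = $3,525
Ending inventory: 186 @ $8 + 162 @ $12 + 384 @ $9 = $6,888

COGS = $3,525; ending inventory = $6,888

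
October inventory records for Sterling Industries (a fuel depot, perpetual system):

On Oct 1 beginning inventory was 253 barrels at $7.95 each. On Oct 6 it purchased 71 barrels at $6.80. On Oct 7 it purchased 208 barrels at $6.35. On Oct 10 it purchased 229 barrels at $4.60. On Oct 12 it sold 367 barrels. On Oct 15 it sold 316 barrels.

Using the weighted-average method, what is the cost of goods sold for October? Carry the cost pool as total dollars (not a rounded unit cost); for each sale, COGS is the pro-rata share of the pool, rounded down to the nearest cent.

After Oct 1: 253 on hand, pool $2,011.35 (≈ $7.9500 each)
After Oct 6: 324 on hand, pool $2,494.15 (≈ $7.6980 each)
After Oct 7: 532 on hand, pool $3,814.95 (≈ $7.1710 each)
After Oct 10: 761 on hand, pool $4,868.35 (≈ $6.3973 each)
Oct 12, sell 367: 367/761 × $4,868.35 → $2,347.81
Oct 15, sell 316: 316/394 × $2,520.54 → $2,021.54
Total COGS = $2,347.81 + $2,021.54 = $4,369.35
Ending inventory (cost pool remaining) = $499.00
Check: goods available $4,868.35 = COGS $4,369.35 + ending $499.00

COGS = $4,369.35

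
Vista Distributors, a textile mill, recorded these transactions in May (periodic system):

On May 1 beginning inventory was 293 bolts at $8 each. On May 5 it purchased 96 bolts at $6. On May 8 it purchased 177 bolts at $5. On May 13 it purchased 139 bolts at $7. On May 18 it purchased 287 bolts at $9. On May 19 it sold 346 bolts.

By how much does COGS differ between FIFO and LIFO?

$334

FIFO COGS: 293 @ $8 + 53 @ $6 = $2,662
LIFO COGS: 287 @ $9 + 59 @ $7 = $2,996
Difference = |$2,662 − $2,996| = $334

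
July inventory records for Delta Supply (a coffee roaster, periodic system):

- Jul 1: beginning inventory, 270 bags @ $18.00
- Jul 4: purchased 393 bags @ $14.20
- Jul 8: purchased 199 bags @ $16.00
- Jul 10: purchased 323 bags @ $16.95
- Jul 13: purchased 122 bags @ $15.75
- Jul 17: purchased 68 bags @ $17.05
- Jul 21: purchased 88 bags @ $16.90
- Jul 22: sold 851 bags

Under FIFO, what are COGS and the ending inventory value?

COGS = $13,448.60; ending inventory = $10,218.95

Jul 22, 851 sold [FIFO — oldest first]: 270 @ $18.00 + 393 @ $14.20 + 188 @ $16.00 = $13,448.60
Ending inventory: 11 @ $16.00 + 323 @ $16.95 + 122 @ $15.75 + 68 @ $17.05 + 88 @ $16.90 = $10,218.95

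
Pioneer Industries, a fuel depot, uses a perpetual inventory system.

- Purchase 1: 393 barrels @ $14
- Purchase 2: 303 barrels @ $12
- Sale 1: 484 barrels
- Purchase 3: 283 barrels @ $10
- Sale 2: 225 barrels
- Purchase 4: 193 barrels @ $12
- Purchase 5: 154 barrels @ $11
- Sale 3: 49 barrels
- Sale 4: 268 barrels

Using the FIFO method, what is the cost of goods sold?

Sale 1 (484) [FIFO — oldest first]: 393 @ $14 + 91 @ $12 = $6,594
Sale 2 (225) [FIFO — oldest first]: 212 @ $12 + 13 @ $10 = $2,674
Sale 3 (49) [FIFO — oldest first]: 49 @ $10 = $490
Sale 4 (268) [FIFO — oldest first]: 221 @ $10 + 47 @ $12 = $2,774
Total COGS = $6,594 + $2,674 + $490 + $2,774 = $12,532
Ending inventory: 146 @ $12 + 154 @ $11 = $3,446

COGS = $12,532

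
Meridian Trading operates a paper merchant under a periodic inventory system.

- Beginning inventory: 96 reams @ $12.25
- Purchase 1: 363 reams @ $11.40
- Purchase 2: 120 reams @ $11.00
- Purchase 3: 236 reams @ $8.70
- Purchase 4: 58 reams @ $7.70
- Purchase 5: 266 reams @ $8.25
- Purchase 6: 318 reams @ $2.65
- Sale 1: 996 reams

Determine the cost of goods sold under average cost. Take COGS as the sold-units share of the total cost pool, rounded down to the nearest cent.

Sale 1, sell 996: 996/1457 × $12,171.20 → $8,320.18
Ending inventory (cost pool remaining) = $3,851.02

COGS = $8,320.18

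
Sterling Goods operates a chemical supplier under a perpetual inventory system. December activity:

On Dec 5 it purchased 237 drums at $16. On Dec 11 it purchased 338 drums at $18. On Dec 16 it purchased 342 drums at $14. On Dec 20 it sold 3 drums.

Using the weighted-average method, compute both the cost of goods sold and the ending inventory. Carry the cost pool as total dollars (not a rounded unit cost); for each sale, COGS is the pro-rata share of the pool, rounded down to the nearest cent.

COGS = $47.97; ending inventory = $14,616.03

After Dec 5: 237 on hand, pool $3,792.00 (≈ $16.0000 each)
After Dec 11: 575 on hand, pool $9,876.00 (≈ $17.1757 each)
After Dec 16: 917 on hand, pool $14,664.00 (≈ $15.9913 each)
Dec 20, sell 3: 3/917 × $14,664.00 → $47.97
Ending inventory (cost pool remaining) = $14,616.03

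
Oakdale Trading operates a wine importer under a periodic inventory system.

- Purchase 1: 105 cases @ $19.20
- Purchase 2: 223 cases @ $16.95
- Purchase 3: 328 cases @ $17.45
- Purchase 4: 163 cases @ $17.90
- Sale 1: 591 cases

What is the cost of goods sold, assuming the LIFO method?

Sale 1 (591) [LIFO — newest first]: 163 @ $17.90 + 328 @ $17.45 + 100 @ $16.95 = $10,336.30
Ending inventory: 105 @ $19.20 + 123 @ $16.95 = $4,100.85

COGS = $10,336.30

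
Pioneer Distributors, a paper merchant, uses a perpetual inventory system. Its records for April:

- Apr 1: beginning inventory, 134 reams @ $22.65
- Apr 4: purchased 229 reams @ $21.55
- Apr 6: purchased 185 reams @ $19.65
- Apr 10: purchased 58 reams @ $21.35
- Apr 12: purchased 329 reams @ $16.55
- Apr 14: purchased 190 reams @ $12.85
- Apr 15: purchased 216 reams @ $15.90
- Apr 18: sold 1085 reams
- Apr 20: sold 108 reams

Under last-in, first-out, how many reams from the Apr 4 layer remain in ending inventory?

Apr 18, 1085 sold [LIFO — newest first]: 216 @ $15.90 + 190 @ $12.85 + 329 @ $16.55 + 58 @ $21.35 + 185 @ $19.65 + 107 @ $21.55 = $18,500.25
Apr 20, 108 sold [LIFO — newest first]: 108 @ $21.55 = $2,327.40
Total COGS = $18,500.25 + $2,327.40 = $20,827.65
Ending inventory: 134 @ $22.65 + 14 @ $21.55 = $3,336.80

14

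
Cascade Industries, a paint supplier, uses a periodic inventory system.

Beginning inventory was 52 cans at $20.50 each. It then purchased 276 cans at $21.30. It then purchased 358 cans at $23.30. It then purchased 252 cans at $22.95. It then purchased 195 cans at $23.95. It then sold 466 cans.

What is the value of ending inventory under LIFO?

Sale 1 (466) [LIFO — newest first]: 195 @ $23.95 + 252 @ $22.95 + 19 @ $23.30 = $10,896.35
Ending inventory: 52 @ $20.50 + 276 @ $21.30 + 339 @ $23.30 = $14,843.50

Ending inventory = $14,843.50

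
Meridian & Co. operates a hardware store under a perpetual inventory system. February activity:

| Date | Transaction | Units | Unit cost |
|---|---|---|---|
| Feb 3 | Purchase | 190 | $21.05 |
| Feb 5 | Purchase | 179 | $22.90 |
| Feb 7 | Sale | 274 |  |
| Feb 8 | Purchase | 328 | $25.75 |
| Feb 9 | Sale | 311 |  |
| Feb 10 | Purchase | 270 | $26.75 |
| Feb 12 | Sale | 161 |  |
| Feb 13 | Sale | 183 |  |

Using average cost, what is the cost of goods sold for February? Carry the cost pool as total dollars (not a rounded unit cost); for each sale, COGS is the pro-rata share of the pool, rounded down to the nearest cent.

After Feb 3: 190 on hand, pool $3,999.50 (≈ $21.0500 each)
After Feb 5: 369 on hand, pool $8,098.60 (≈ $21.9474 each)
Feb 7, sell 274: 274/369 × $8,098.60 → $6,013.59
After Feb 8: 423 on hand, pool $10,531.01 (≈ $24.8960 each)
Feb 9, sell 311: 311/423 × $10,531.01 → $7,742.65
After Feb 10: 382 on hand, pool $10,010.86 (≈ $26.2064 each)
Feb 12, sell 161: 161/382 × $10,010.86 → $4,219.23
Feb 13, sell 183: 183/221 × $5,791.63 → $4,795.78
Total COGS = $6,013.59 + $7,742.65 + $4,219.23 + $4,795.78 = $22,771.25
Ending inventory (cost pool remaining) = $995.85

COGS = $22,771.25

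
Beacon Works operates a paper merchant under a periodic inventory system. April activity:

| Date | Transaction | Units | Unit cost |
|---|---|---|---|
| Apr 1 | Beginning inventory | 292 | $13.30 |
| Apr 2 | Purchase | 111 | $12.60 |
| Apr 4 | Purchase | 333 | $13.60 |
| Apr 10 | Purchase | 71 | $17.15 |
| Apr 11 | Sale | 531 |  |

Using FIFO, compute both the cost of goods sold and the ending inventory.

COGS = $7,023.00; ending inventory = $4,005.65

Apr 11, 531 sold [FIFO — oldest first]: 292 @ $13.30 + 111 @ $12.60 + 128 @ $13.60 = $7,023.00
Ending inventory: 205 @ $13.60 + 71 @ $17.15 = $4,005.65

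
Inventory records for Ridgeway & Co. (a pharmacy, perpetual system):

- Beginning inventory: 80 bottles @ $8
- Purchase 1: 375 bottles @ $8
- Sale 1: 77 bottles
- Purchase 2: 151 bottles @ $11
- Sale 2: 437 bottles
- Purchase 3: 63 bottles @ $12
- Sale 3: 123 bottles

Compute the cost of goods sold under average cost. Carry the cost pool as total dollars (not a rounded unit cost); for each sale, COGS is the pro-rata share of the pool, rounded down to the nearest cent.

COGS = $5,732.70

After Beginning: 80 on hand, pool $640.00 (≈ $8.0000 each)
After Purchase 1: 455 on hand, pool $3,640.00 (≈ $8.0000 each)
Sale 1, sell 77: 77/455 × $3,640.00 → $616.00
After Purchase 2: 529 on hand, pool $4,685.00 (≈ $8.8563 each)
Sale 2, sell 437: 437/529 × $4,685.00 → $3,870.21
After Purchase 3: 155 on hand, pool $1,570.79 (≈ $10.1341 each)
Sale 3, sell 123: 123/155 × $1,570.79 → $1,246.49
Total COGS = $616.00 + $3,870.21 + $1,246.49 = $5,732.70
Ending inventory (cost pool remaining) = $324.30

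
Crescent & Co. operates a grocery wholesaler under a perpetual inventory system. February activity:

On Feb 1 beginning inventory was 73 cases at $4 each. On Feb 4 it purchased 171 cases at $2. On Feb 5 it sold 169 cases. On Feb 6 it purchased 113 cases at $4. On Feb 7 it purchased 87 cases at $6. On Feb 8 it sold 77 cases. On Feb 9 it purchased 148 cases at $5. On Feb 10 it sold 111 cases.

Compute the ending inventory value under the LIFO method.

Ending inventory = $993

Feb 5, 169 sold [LIFO — newest first]: 169 @ $2 = $338
Feb 8, 77 sold [LIFO — newest first]: 77 @ $6 = $462
Feb 10, 111 sold [LIFO — newest first]: 111 @ $5 = $555
Total COGS = $338 + $462 + $555 = $1,355
Ending inventory: 73 @ $4 + 2 @ $2 + 113 @ $4 + 10 @ $6 + 37 @ $5 = $993
Check: goods available $2,348 = COGS $1,355 + ending $993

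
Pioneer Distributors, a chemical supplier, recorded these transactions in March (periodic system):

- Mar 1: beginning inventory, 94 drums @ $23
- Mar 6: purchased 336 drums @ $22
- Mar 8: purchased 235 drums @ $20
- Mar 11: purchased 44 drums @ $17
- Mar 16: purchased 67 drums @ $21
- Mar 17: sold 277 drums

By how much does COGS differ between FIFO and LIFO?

FIFO COGS: 94 @ $23 + 183 @ $22 = $6,188
LIFO COGS: 67 @ $21 + 44 @ $17 + 166 @ $20 = $5,475
Difference = |$6,188 − $5,475| = $713

$713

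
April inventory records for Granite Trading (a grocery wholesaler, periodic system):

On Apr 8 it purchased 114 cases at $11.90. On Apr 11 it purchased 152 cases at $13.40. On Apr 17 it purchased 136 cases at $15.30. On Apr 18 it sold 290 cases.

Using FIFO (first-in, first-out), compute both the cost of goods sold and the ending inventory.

Apr 18, 290 sold [FIFO — oldest first]: 114 @ $11.90 + 152 @ $13.40 + 24 @ $15.30 = $3,760.60
Ending inventory: 112 @ $15.30 = $1,713.60
Check: goods available $5,474.20 = COGS $3,760.60 + ending $1,713.60

COGS = $3,760.60; ending inventory = $1,713.60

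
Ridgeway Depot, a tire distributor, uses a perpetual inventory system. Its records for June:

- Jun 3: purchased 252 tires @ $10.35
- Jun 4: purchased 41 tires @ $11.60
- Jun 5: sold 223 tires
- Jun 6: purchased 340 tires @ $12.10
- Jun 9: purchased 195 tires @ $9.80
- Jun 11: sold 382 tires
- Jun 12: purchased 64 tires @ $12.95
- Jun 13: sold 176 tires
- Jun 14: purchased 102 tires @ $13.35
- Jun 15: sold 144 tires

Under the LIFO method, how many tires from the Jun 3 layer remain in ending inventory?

Jun 5, 223 sold [LIFO — newest first]: 41 @ $11.60 + 182 @ $10.35 = $2,359.30
Jun 11, 382 sold [LIFO — newest first]: 195 @ $9.80 + 187 @ $12.10 = $4,173.70
Jun 13, 176 sold [LIFO — newest first]: 64 @ $12.95 + 112 @ $12.10 = $2,184.00
Jun 15, 144 sold [LIFO — newest first]: 102 @ $13.35 + 41 @ $12.10 + 1 @ $10.35 = $1,868.15
Total COGS = $2,359.30 + $4,173.70 + $2,184.00 + $1,868.15 = $10,585.15
Ending inventory: 69 @ $10.35 = $714.15
Check: goods available $11,299.30 = COGS $10,585.15 + ending $714.15

69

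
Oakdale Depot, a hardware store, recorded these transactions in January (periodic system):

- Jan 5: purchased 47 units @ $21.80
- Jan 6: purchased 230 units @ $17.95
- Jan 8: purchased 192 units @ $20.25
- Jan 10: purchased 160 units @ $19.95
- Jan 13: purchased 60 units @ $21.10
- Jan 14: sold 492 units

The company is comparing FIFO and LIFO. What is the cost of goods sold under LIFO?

FIFO COGS: 47 @ $21.80 + 230 @ $17.95 + 192 @ $20.25 + 23 @ $19.95 = $9,499.95
LIFO COGS: 60 @ $21.10 + 160 @ $19.95 + 192 @ $20.25 + 80 @ $17.95 = $9,782.00

COGS = $9,782.00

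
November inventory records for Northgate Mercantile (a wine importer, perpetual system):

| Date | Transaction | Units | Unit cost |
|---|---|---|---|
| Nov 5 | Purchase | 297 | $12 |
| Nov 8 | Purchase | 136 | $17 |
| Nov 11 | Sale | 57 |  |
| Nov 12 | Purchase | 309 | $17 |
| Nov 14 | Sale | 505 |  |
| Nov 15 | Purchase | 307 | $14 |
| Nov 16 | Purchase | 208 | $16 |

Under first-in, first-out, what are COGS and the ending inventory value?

Nov 11, 57 sold [FIFO — oldest first]: 57 @ $12 = $684
Nov 14, 505 sold [FIFO — oldest first]: 240 @ $12 + 136 @ $17 + 129 @ $17 = $7,385
Total COGS = $684 + $7,385 = $8,069
Ending inventory: 180 @ $17 + 307 @ $14 + 208 @ $16 = $10,686

COGS = $8,069; ending inventory = $10,686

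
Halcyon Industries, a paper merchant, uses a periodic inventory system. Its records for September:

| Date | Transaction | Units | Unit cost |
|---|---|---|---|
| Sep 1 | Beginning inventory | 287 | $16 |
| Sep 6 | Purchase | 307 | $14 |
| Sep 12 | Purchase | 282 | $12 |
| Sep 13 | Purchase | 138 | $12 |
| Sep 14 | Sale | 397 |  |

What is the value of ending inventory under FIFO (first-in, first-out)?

Ending inventory = $7,798

Sep 14, 397 sold [FIFO — oldest first]: 287 @ $16 + 110 @ $14 = $6,132
Ending inventory: 197 @ $14 + 282 @ $12 + 138 @ $12 = $7,798
Check: goods available $13,930 = COGS $6,132 + ending $7,798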